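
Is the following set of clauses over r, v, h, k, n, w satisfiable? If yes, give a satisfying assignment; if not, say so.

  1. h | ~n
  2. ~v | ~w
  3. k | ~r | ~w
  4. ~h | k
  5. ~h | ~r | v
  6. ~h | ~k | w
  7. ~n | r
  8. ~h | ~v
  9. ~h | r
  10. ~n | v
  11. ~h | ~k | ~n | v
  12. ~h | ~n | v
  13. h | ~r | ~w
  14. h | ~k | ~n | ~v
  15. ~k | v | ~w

Set r = False.
  then (~n | r) forces n = False.
  then (~h | r) forces h = False.
Set v = False.
Set k = True.
  then (~k | v | ~w) forces w = False.
All clauses satisfied.

r = False, v = False, h = False, k = True, n = False, w = False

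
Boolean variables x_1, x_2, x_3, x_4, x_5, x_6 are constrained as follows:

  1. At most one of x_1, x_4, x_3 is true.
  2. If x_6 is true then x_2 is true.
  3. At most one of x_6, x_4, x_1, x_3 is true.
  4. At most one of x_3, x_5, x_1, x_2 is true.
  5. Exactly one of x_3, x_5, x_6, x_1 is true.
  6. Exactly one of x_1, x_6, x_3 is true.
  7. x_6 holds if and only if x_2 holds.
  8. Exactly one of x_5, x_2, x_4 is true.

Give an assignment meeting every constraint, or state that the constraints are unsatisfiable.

x_1 = False; x_2 = True; x_3 = False; x_4 = False; x_5 = False; x_6 = True

  (1) {x_1, x_4, x_3}: 0 true — at most one ✓
  (2) x_6=T ⇒ x_2: T ✓
  (3) {x_6, x_4, x_1, x_3}: 1 true — at most one ✓
  (4) {x_3, x_5, x_1, x_2}: 1 true — at most one ✓
  (5) {x_3, x_5, x_6, x_1}: 1 true — exactly one ✓
  (6) {x_1, x_6, x_3}: 1 true — exactly one ✓
  (7) x_6=T, x_2=T — same ✓
  (8) {x_5, x_2, x_4}: 1 true — exactly one ✓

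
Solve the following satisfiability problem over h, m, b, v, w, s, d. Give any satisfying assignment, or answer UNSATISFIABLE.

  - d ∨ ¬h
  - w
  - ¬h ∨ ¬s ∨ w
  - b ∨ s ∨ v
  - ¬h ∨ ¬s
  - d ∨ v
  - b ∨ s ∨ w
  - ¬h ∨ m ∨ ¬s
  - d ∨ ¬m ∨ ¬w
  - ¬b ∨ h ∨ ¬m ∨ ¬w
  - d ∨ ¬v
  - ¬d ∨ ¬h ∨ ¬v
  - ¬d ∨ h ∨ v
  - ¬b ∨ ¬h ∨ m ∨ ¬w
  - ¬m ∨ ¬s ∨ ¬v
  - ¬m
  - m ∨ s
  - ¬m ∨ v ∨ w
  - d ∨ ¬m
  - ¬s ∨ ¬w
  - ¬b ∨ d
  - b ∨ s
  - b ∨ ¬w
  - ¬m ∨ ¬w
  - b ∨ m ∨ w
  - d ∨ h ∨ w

Unsatisfiable

Case m = True:
  Clause (¬m) is falsified — contradiction.
Case m = False:
  (w) forces w = True.
  (m ∨ s) forces s = True.
  Clause (¬s ∨ ¬w) is falsified — contradiction.
Both cases fail, so the formula is unsatisfiable.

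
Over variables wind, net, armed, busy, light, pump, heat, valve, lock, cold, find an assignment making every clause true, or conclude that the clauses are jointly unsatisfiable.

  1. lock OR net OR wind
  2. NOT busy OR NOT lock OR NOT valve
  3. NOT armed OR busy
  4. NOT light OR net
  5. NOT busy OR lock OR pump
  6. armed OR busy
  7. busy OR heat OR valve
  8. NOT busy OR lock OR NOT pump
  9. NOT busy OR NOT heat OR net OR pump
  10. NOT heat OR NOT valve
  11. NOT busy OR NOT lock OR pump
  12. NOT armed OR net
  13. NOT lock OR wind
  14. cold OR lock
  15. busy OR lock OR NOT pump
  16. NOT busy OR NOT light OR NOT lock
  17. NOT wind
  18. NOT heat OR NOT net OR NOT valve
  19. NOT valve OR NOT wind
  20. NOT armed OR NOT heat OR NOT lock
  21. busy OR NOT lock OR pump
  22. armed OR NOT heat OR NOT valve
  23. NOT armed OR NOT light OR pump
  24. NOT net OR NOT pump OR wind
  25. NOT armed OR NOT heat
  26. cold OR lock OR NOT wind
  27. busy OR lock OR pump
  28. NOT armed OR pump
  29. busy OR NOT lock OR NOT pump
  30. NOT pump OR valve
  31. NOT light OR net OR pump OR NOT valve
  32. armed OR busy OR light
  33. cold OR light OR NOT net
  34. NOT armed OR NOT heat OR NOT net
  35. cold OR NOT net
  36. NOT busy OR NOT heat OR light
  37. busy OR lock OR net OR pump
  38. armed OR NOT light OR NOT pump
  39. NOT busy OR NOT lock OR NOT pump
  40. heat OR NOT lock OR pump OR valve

The formula is unsatisfiable.

Case wind = True:
  Clause (NOT wind) is falsified — contradiction.
Case wind = False:
  (NOT lock OR wind) forces lock = False.
  (lock OR net OR wind) forces net = True.
  (cold OR lock) forces cold = True.
  (NOT net OR NOT pump OR wind) forces pump = False.
  (NOT busy OR lock OR pump) forces busy = False.
  Clause (busy OR lock OR pump) is falsified — contradiction.
Both cases fail, so the formula is unsatisfiable.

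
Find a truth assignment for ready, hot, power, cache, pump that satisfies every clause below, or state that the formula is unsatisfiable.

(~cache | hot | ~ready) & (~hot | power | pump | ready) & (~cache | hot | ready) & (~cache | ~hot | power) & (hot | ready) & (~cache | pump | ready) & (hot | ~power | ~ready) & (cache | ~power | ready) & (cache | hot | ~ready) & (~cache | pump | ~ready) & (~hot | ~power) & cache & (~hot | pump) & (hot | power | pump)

The formula is unsatisfiable.

Case hot = True:
  (~hot | ~power) forces power = False.
  (~cache | ~hot | power) forces cache = False.
  Clause (cache) is falsified — contradiction.
Case hot = False:
  (hot | ready) forces ready = True.
  (~cache | hot | ~ready) forces cache = False.
  Clause (cache | hot | ~ready) is falsified — contradiction.
Both cases fail, so the formula is unsatisfiable.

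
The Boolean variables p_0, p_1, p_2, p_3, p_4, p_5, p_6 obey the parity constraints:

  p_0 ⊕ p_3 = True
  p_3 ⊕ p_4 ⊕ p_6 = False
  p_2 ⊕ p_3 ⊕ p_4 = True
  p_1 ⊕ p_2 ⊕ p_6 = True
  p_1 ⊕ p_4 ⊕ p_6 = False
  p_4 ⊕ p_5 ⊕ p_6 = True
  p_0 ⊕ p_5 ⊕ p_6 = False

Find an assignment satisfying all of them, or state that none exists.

p_0 = True; p_1 = False; p_2 = True; p_3 = False; p_4 = False; p_5 = True; p_6 = False

p_0 ⊕ p_3 = T ⊕ F = True ✓
p_3 ⊕ p_4 ⊕ p_6 = F ⊕ F ⊕ F = False ✓
p_2 ⊕ p_3 ⊕ p_4 = T ⊕ F ⊕ F = True ✓
p_1 ⊕ p_2 ⊕ p_6 = F ⊕ T ⊕ F = True ✓
p_1 ⊕ p_4 ⊕ p_6 = F ⊕ F ⊕ F = False ✓
p_4 ⊕ p_5 ⊕ p_6 = F ⊕ T ⊕ F = True ✓
p_0 ⊕ p_5 ⊕ p_6 = T ⊕ T ⊕ F = False ✓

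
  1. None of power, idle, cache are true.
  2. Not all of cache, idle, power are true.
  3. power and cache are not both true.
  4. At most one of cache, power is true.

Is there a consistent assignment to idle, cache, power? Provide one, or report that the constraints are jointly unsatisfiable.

idle = False, cache = False, power = False

  (1) {power, idle, cache}: 0 true — none ✓
  (2) {cache, idle, power}: 0/3 true — not all ✓
  (3) power=F, cache=F — not both ✓
  (4) {cache, power}: 0 true — at most one ✓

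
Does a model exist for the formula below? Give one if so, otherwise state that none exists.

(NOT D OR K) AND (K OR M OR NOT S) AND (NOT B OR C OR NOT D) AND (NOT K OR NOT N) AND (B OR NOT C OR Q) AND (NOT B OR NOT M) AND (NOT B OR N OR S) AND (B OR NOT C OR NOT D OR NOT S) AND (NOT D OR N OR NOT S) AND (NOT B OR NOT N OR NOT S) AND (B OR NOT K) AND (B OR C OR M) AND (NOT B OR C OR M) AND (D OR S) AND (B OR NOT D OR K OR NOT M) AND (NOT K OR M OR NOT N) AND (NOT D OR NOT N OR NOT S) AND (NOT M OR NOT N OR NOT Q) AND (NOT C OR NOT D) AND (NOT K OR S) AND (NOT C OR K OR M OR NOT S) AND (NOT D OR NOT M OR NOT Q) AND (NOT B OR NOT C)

B=F, K=F, M=T, C=F, D=F, Q=T, N=F, S=T

Try B = True:
  (NOT B OR NOT M) forces M = False.
  (NOT B OR C OR M) forces C = True.
  clause (NOT B OR NOT C) is falsified — backtrack.
So B = False.
  then (B OR NOT K) forces K = False.
  then (NOT D OR K) forces D = False.
  then (D OR S) forces S = True.
  then (K OR M OR NOT S) forces M = True.
Set C = False.
Set Q = True.
  then (NOT M OR NOT N OR NOT Q) forces N = False.
All clauses satisfied.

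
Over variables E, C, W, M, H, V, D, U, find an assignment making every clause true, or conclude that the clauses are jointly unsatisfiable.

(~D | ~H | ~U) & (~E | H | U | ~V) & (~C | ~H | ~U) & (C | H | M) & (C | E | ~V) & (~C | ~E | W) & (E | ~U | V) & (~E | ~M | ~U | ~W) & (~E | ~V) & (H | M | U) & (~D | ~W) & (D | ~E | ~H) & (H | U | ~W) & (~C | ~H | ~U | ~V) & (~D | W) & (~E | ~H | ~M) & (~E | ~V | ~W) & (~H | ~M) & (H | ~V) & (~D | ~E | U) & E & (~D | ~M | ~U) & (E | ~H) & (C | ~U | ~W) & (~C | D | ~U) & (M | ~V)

E: True; C: False; W: False; M: True; H: False; V: False; D: False; U: True

Unit clause (E) forces E = True.
In (~E | ~V) only ~V is left, so V = False.
Try C = True:
  (~C | ~E | W) forces W = True.
  (~D | ~W) forces D = False.
  (D | ~E | ~H) forces H = False.
  (H | U | ~W) forces U = True.
  clause (~C | D | ~U) is falsified — backtrack.
So C = False.
Try W = True:
  (~D | ~W) forces D = False.
  (D | ~E | ~H) forces H = False.
  (C | H | M) forces M = True.
  (~E | ~M | ~U | ~W) forces U = False.
  clause (H | U | ~W) is falsified — backtrack.
So W = False.
  then (~D | W) forces D = False.
  then (D | ~E | ~H) forces H = False.
  then (C | H | M) forces M = True.
Set U = True.
All clauses satisfied.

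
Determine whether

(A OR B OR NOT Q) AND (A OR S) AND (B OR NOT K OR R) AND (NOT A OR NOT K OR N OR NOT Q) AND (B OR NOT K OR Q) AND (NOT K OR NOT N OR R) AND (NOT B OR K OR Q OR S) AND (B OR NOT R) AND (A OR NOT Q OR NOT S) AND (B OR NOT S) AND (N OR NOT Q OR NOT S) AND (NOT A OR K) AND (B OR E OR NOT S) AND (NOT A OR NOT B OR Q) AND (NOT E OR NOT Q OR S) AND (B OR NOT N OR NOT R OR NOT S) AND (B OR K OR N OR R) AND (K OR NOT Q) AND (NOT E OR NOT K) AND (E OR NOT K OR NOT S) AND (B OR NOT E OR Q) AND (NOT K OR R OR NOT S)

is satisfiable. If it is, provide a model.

Set A = False.
  then (A OR S) forces S = True.
  then (A OR NOT Q OR NOT S) forces Q = False.
  then (B OR NOT S) forces B = True.
Set N = False.
Set R = True.
Try K = True:
  (NOT E OR NOT K) forces E = False.
  clause (E OR NOT K OR NOT S) is falsified — backtrack.
So K = False.
Set E = True.
All clauses satisfied.

A: False, N: False, B: True, S: True, Q: False, R: True, K: False, E: True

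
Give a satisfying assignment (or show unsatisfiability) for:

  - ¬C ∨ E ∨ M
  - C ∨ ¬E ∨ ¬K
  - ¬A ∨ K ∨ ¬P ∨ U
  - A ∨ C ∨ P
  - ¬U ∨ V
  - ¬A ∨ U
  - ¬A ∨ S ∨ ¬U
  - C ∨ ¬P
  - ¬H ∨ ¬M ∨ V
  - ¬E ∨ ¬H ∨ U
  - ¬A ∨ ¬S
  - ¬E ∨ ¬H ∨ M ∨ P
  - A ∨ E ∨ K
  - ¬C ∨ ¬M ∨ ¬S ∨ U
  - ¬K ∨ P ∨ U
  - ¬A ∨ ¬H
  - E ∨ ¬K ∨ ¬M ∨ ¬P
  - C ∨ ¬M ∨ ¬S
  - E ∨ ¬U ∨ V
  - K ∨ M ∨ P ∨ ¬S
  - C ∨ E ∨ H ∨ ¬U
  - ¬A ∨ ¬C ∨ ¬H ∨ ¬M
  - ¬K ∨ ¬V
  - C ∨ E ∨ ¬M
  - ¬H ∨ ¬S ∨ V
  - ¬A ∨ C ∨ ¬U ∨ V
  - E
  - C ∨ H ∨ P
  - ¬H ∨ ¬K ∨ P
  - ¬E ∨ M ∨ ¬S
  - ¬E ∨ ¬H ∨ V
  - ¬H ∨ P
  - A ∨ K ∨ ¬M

H = False, P = True, M = False, V = True, C = True, S = False, K = False, A = False, U = False, E = True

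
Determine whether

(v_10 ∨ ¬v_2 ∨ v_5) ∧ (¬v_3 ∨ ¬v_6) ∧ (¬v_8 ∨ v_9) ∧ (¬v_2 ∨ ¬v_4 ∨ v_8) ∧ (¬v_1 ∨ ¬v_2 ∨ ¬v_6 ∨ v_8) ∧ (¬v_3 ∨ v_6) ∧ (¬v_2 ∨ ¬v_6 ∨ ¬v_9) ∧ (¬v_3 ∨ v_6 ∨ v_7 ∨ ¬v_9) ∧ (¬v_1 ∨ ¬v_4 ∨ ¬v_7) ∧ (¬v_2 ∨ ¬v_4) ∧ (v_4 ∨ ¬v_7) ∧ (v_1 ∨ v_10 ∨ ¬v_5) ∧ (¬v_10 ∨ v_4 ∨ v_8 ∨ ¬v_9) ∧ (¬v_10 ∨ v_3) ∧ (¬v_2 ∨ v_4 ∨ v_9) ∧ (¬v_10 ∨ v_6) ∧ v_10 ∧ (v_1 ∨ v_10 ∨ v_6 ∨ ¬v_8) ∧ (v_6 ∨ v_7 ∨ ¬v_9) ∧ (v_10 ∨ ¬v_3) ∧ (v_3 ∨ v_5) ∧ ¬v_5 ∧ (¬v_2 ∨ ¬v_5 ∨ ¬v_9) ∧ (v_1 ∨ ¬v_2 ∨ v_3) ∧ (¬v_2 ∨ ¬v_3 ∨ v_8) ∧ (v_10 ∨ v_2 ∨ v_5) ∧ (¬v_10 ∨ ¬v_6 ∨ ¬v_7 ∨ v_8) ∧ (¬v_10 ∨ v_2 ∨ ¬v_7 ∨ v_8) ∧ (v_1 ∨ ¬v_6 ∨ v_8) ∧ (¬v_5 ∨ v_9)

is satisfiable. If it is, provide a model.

Case v_3 = True:
  (¬v_3 ∨ ¬v_6) forces v_6 = False.
  Clause (¬v_3 ∨ v_6) is falsified — contradiction.
Case v_3 = False:
  (¬v_10 ∨ v_3) forces v_10 = False.
  Clause (v_10) is falsified — contradiction.
Both cases fail, so the formula is unsatisfiable.

Unsatisfiable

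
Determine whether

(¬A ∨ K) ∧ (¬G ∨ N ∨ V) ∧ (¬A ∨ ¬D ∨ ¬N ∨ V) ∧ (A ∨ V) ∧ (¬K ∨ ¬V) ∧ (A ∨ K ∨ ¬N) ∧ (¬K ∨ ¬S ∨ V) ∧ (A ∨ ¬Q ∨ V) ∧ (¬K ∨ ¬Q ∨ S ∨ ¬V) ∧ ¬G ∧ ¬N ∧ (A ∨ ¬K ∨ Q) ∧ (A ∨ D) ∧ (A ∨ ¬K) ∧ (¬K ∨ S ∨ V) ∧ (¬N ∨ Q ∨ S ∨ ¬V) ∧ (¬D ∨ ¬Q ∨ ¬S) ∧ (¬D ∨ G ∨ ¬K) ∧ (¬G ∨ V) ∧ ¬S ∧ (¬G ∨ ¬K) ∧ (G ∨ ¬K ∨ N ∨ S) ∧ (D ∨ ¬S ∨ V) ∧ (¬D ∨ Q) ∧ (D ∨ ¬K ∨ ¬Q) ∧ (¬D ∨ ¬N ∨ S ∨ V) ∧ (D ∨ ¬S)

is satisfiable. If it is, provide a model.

N = False, Q = True, V = True, A = False, G = False, S = False, D = True, K = False

Unit clause (¬G) forces G = False.
Unit clause (¬N) forces N = False.
Unit clause (¬S) forces S = False.
In (G ∨ ¬K ∨ N ∨ S) only ¬K is left, so K = False.
In (¬A ∨ K) only ¬A is left, so A = False.
In (A ∨ V) only V is left, so V = True.
In (A ∨ D) only D is left, so D = True.
In (¬D ∨ Q) only Q is left, so Q = True.
All clauses satisfied.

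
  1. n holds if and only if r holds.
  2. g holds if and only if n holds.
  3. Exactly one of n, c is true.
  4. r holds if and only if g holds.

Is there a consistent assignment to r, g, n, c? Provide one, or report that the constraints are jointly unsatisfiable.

r: False, g: False, n: False, c: True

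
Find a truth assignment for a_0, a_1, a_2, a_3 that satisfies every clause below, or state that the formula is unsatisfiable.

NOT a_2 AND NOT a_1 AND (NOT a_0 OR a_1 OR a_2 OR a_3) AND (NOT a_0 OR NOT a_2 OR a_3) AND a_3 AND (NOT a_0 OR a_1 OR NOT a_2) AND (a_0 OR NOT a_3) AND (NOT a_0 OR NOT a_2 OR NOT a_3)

Unit clause (NOT a_2) forces a_2 = False.
Unit clause (NOT a_1) forces a_1 = False.
Unit clause (a_3) forces a_3 = True.
In (a_0 OR NOT a_3) only a_0 is left, so a_0 = True.
Check each clause:
  (NOT a_2): NOT a_2 holds.
  (NOT a_1): NOT a_1 holds.
  (NOT a_0 OR a_1 OR a_2 OR a_3): a_3 holds.
  (NOT a_0 OR NOT a_2 OR a_3): NOT a_2 holds.
  (a_3): a_3 holds.
  (NOT a_0 OR a_1 OR NOT a_2): NOT a_2 holds.
  (a_0 OR NOT a_3): a_0 holds.
  (NOT a_0 OR NOT a_2 OR NOT a_3): NOT a_2 holds.
All clauses satisfied.

a_0: True, a_1: False, a_2: False, a_3: True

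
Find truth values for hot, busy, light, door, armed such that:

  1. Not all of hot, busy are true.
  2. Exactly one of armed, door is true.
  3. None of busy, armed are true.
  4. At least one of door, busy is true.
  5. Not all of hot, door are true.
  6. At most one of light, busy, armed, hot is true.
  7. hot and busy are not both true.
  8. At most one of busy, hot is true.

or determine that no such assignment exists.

hot: False, busy: False, light: True, door: True, armed: False

  (1) {hot, busy}: 0/2 true — not all ✓
  (2) {armed, door}: 1 true — exactly one ✓
  (3) {busy, armed}: 0 true — none ✓
  (4) {door, busy}: 1 true — at least one ✓
  (5) {hot, door}: 1/2 true — not all ✓
  (6) {light, busy, armed, hot}: 1 true — at most one ✓
  (7) hot=F, busy=F — not both ✓
  (8) {busy, hot}: 0 true — at most one ✓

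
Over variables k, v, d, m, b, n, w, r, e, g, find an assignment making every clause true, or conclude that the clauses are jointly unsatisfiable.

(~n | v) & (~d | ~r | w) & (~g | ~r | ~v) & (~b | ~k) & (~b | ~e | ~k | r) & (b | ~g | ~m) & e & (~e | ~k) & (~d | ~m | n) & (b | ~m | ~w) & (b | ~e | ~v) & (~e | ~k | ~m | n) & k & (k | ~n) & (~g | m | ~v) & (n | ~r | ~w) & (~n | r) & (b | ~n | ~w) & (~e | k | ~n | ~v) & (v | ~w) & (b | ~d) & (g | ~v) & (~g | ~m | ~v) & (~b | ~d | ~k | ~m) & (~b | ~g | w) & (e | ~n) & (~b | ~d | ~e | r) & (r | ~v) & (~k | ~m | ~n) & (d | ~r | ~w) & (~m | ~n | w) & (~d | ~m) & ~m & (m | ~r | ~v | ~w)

Unsatisfiable

Case e = True:
  (~e | ~k) forces k = False.
  Clause (k) is falsified — contradiction.
Case e = False:
  Clause (e) is falsified — contradiction.
Both cases fail, so the formula is unsatisfiable.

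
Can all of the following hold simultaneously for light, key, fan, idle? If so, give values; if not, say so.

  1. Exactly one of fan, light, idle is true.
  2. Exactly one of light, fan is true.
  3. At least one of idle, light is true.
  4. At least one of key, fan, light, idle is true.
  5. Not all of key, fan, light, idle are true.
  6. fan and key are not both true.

light: True, key: False, fan: False, idle: False

  (1) {fan, light, idle}: 1 true — exactly one ✓
  (2) {light, fan}: 1 true — exactly one ✓
  (3) {idle, light}: 1 true — at least one ✓
  (4) {key, fan, light, idle}: 1 true — at least one ✓
  (5) {key, fan, light, idle}: 1/4 true — not all ✓
  (6) fan=F, key=F — not both ✓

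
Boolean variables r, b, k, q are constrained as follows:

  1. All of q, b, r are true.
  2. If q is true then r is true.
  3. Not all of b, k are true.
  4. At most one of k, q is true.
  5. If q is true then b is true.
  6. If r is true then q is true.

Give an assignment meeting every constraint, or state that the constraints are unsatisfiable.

r = True, b = True, k = False, q = True

  (1) {q, b, r}: all 3 true ✓
  (2) q=T ⇒ r: T ✓
  (3) {b, k}: 1/2 true — not all ✓
  (4) {k, q}: 1 true — at most one ✓
  (5) q=T ⇒ b: T ✓
  (6) r=T ⇒ q: T ✓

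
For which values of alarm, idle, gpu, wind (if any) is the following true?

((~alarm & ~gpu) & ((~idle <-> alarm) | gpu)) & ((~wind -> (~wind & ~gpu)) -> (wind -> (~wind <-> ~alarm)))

alarm: False, idle: True, gpu: False, wind: False

  (~alarm & ~gpu) & ((~idle <-> alarm) | gpu) = True
    ~alarm & ~gpu = True
      ~alarm = True
      ~gpu = True
    (~idle <-> alarm) | gpu = True
      ~idle <-> alarm = True
        ~idle = False
  (~wind -> (~wind & ~gpu)) -> (wind -> (~wind <-> ~alarm)) = True
    ~wind -> (~wind & ~gpu) = True
      ~wind = True
      ~wind & ~gpu = True
        ~wind = True
        ~gpu = True
    wind -> (~wind <-> ~alarm) = True
      ~wind <-> ~alarm = True
        ~wind = True
        ~alarm = True
Both conjuncts True, so the formula holds.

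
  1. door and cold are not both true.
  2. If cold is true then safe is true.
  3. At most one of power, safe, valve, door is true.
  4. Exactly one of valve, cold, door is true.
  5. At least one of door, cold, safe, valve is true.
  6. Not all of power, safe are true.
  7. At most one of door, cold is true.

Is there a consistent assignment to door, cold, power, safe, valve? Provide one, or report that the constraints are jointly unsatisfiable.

door = False, cold = False, power = False, safe = False, valve = True

  (1) door=F, cold=F — not both ✓
  (2) cold=F ⇒ safe: vacuous ✓
  (3) {power, safe, valve, door}: 1 true — at most one ✓
  (4) {valve, cold, door}: 1 true — exactly one ✓
  (5) {door, cold, safe, valve}: 1 true — at least one ✓
  (6) {power, safe}: 0/2 true — not all ✓
  (7) {door, cold}: 0 true — at most one ✓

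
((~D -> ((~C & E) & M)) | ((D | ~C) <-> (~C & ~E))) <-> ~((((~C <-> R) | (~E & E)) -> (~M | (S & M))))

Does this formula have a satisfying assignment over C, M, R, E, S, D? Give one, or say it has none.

C = True; M = True; R = False; E = False; S = False; D = True

  ((~D -> ((~C & E) & M)) | ((D | ~C) <-> (~C & ~E))) <-> ~((((~C <-> R) | (~E & E)) -> (~M | (S & M)))) = True
    (~D -> ((~C & E) & M)) | ((D | ~C) <-> (~C & ~E)) = True
      ~D -> ((~C & E) & M) = True
        ~D = False
        (~C & E) & M = False
          ~C & E = False
            ~C = False
      (D | ~C) <-> (~C & ~E) = False
        D | ~C = True
          ~C = False
        ~C & ~E = False
          ~C = False
          ~E = True
    ~((((~C <-> R) | (~E & E)) -> (~M | (S & M)))) = True
      ((~C <-> R) | (~E & E)) -> (~M | (S & M)) = False
        (~C <-> R) | (~E & E) = True
          ~C <-> R = True
            ~C = False
          ~E & E = False
            ~E = True
        ~M | (S & M) = False
          ~M = False
          S & M = False
The formula evaluates to True.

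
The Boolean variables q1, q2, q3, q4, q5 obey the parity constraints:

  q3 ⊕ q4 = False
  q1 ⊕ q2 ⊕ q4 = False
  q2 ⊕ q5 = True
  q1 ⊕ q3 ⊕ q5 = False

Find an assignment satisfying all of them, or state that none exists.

Unsatisfiable

Adding constraints 1, 2, 3, 4 mod 2: every variable appears an even number of times on the left, so the left side is 0.
But the right sides sum to 1 (mod 2). 0 ≠ 1 — the system is inconsistent.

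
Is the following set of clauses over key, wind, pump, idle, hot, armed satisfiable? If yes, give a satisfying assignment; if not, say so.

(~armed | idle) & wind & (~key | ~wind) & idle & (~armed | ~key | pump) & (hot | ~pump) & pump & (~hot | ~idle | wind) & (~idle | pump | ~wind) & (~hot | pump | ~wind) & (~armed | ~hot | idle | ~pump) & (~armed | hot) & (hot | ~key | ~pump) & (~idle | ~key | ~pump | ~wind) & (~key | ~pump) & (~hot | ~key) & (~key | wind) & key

No satisfying assignment exists.

Case key = True:
  (wind) forces wind = True.
  Clause (~key | ~wind) is falsified — contradiction.
Case key = False:
  Clause (key) is falsified — contradiction.
Both cases fail, so the formula is unsatisfiable.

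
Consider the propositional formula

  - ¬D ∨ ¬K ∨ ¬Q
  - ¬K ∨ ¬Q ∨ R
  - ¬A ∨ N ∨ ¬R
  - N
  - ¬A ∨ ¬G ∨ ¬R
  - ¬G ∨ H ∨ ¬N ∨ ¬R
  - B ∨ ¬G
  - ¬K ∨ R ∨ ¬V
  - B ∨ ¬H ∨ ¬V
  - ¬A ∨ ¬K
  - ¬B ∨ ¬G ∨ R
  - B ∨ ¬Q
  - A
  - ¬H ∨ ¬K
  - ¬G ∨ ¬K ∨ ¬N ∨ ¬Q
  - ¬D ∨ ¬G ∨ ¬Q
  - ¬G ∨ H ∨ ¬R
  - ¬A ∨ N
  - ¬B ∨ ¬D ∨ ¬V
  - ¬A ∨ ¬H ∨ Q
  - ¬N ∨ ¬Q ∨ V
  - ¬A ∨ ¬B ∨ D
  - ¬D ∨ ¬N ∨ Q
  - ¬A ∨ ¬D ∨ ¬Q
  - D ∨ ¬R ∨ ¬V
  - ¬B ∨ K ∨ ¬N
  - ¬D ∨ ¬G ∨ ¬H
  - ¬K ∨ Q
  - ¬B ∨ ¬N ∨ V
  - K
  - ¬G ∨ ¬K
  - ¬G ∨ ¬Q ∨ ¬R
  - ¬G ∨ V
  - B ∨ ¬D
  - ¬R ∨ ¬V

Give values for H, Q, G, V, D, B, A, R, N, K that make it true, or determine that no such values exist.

Case A = True:
  (N) forces N = True.
  (¬A ∨ ¬K) forces K = False.
  Clause (K) is falsified — contradiction.
Case A = False:
  Clause (A) is falsified — contradiction.
Both cases fail, so the formula is unsatisfiable.

Unsatisfiable — no assignment works.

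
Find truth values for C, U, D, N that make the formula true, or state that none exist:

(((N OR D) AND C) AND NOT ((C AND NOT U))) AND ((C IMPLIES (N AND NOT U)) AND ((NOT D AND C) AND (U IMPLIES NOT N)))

Case C = True: the formula simplifies to ((N OR D) AND NOT (NOT U)) AND ((N AND NOT U) AND (NOT D AND (U IMPLIES NOT N))).
  U = True: the conjunct NOT U is False.
  U = False: the conjunct NOT (NOT U) becomes NOT (NOT False) = False.
Case C = False: the conjunct C is False.
Both cases fail — unsatisfiable.

Unsatisfiable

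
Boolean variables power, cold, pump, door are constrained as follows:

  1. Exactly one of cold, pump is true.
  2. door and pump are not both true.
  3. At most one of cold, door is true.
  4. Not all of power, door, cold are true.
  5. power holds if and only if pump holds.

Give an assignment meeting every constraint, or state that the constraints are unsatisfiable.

power = True; cold = False; pump = True; door = False

  (1) {cold, pump}: 1 true — exactly one ✓
  (2) door=F, pump=T — not both ✓
  (3) {cold, door}: 0 true — at most one ✓
  (4) {power, door, cold}: 1/3 true — not all ✓
  (5) power=T, pump=T — same ✓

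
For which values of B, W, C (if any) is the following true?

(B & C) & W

B = True, W = True, C = True

  B & C = True
Both conjuncts True, so the formula holds.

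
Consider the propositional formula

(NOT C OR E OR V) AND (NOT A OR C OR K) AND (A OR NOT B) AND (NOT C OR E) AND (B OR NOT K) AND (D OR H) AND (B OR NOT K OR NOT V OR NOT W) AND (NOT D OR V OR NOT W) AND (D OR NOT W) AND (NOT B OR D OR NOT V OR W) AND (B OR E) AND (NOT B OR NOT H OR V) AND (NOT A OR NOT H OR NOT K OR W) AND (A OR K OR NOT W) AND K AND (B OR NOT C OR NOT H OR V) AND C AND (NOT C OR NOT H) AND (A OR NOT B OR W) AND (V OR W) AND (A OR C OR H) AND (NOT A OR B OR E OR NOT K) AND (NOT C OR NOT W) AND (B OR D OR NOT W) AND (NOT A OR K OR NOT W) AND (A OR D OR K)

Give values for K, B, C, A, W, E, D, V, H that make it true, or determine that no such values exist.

K: True; B: True; C: True; A: True; W: False; E: True; D: True; V: True; H: False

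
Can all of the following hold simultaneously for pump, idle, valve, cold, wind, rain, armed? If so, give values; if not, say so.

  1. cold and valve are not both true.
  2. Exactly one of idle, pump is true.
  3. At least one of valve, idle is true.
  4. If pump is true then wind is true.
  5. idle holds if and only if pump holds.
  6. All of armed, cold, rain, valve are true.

UNSATISFIABLE

Case valve = True:
  (1) with valve=T forces cold = False.
  Constraint (6) is violated (cold=F) — contradiction.
Case valve = False:
  Constraint (6) is violated (valve=F) — contradiction.
Both cases fail — unsatisfiable.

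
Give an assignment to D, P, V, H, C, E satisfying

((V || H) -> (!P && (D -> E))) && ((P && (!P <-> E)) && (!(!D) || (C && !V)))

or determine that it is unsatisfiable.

D=F; P=T; V=F; H=F; C=T; E=F

  (V || H) -> (!P && (D -> E)) = True
    V || H = False
    !P && (D -> E) = False
      !P = False
      D -> E = True
  (P && (!P <-> E)) && (!(!D) || (C && !V)) = True
    P && (!P <-> E) = True
      !P <-> E = True
        !P = False
    !(!D) || (C && !V) = True
      !(!D) = False
        !D = True
      C && !V = True
        !V = True
Both conjuncts True, so the formula holds.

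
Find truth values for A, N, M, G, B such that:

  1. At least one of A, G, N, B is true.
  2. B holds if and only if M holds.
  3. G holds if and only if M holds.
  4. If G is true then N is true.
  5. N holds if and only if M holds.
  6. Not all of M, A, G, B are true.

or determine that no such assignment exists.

A = False, N = True, M = True, G = True, B = True

  (1) {A, G, N, B}: 3 true — at least one ✓
  (2) B=T, M=T — same ✓
  (3) G=T, M=T — same ✓
  (4) G=T ⇒ N: T ✓
  (5) N=T, M=T — same ✓
  (6) {M, A, G, B}: 3/4 true — not all ✓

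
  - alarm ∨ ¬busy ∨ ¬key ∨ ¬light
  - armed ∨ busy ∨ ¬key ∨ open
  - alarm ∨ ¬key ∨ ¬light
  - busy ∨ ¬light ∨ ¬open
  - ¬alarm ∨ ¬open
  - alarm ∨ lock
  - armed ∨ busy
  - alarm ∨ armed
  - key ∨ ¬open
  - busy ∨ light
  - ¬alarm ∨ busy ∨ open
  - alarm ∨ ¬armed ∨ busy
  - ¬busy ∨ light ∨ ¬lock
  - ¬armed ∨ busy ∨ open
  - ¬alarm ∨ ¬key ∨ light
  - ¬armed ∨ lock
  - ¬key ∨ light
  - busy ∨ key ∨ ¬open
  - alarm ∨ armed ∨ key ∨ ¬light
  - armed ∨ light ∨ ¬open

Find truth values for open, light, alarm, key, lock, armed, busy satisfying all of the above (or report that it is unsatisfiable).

open = False, light = True, alarm = True, key = False, lock = True, armed = False, busy = True

Set open = False.
Set light = True.
Set alarm = True.
  then (¬alarm ∨ busy ∨ open) forces busy = True.
Set key = False.
Set lock = True.
Set armed = False.
All clauses satisfied.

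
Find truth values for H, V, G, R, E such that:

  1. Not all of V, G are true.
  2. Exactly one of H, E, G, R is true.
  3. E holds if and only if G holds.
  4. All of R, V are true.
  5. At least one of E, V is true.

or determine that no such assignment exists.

H=F, V=T, G=F, R=T, E=F

  (1) {V, G}: 1/2 true — not all ✓
  (2) {H, E, G, R}: 1 true — exactly one ✓
  (3) E=F, G=F — same ✓
  (4) {R, V}: all 2 true ✓
  (5) {E, V}: 1 true — at least one ✓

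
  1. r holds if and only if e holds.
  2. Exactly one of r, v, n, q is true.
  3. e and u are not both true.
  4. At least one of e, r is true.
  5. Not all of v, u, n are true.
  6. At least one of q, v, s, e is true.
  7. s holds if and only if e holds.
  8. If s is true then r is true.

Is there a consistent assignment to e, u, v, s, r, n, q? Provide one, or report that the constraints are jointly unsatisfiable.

e=T; u=F; v=F; s=T; r=T; n=F; q=F

  (1) r=T, e=T — same ✓
  (2) {r, v, n, q}: 1 true — exactly one ✓
  (3) e=T, u=F — not both ✓
  (4) {e, r}: 2 true — at least one ✓
  (5) {v, u, n}: 0/3 true — not all ✓
  (6) {q, v, s, e}: 2 true — at least one ✓
  (7) s=T, e=T — same ✓
  (8) s=T ⇒ r: T ✓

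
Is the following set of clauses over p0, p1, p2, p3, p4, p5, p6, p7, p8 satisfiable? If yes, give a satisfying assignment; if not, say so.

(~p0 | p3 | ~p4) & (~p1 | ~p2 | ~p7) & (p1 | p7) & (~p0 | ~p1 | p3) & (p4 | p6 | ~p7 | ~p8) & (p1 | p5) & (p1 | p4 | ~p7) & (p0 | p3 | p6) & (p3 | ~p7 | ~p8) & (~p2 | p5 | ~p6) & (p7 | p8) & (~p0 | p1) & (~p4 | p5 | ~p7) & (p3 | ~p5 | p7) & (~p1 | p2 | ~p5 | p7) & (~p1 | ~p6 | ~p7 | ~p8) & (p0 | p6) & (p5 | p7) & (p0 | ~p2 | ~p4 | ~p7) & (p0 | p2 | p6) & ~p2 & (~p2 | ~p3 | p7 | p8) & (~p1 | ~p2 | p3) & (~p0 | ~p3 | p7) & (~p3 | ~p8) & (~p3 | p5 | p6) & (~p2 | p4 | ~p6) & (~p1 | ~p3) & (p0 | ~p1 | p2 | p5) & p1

p0=F, p1=T, p2=F, p3=F, p4=F, p5=T, p6=T, p7=T, p8=F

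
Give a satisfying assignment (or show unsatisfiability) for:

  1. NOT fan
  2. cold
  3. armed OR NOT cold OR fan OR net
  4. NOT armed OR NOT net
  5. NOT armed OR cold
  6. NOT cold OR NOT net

net=F, cold=T, armed=T, fan=F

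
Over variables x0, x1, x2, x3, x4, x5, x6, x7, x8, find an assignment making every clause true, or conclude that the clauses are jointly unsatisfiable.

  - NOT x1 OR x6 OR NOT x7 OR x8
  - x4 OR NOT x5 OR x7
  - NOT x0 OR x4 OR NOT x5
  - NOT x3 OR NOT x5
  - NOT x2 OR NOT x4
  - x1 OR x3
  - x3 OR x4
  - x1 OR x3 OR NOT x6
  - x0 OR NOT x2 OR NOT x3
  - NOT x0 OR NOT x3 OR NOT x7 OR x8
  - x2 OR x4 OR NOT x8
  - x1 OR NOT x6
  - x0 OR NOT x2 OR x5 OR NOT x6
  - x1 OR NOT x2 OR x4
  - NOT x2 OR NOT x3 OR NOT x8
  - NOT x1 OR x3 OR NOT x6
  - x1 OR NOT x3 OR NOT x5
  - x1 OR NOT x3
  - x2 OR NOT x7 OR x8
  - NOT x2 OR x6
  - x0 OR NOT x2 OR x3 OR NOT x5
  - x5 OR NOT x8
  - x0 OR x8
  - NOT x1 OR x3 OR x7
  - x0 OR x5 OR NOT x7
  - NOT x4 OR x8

Set x0 = True.
Try x1 = False:
  (x1 OR x3) forces x3 = True.
  clause (x1 OR NOT x3) is falsified — backtrack.
So x1 = True.
Set x2 = False.
Set x3 = True.
  then (NOT x3 OR NOT x5) forces x5 = False.
  then (x5 OR NOT x8) forces x8 = False.
  then (NOT x4 OR x8) forces x4 = False.
  then (NOT x0 OR NOT x3 OR NOT x7 OR x8) forces x7 = False.
Set x6 = False.
All clauses satisfied.

x0=T, x1=T, x2=F, x3=T, x4=F, x5=F, x6=F, x7=F, x8=F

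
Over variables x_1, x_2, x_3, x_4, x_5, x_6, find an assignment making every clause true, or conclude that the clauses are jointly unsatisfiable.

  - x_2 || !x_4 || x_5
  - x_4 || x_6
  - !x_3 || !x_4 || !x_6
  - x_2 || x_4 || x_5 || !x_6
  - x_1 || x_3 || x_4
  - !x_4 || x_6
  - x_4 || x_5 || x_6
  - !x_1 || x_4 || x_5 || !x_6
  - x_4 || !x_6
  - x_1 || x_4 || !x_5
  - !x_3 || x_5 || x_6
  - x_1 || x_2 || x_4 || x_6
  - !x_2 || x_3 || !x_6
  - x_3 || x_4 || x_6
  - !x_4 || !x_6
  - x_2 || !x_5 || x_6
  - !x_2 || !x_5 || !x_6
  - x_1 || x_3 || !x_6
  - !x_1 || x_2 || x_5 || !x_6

Unsatisfiable — no assignment works.

Case x_4 = True:
  (!x_4 || x_6) forces x_6 = True.
  Clause (!x_4 || !x_6) is falsified — contradiction.
Case x_4 = False:
  (x_4 || x_6) forces x_6 = True.
  Clause (x_4 || !x_6) is falsified — contradiction.
Both cases fail, so the formula is unsatisfiable.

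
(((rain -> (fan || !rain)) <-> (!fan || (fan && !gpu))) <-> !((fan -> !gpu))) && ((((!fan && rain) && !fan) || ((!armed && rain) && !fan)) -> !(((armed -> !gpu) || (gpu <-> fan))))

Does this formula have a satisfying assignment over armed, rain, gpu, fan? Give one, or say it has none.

armed = True, rain = True, gpu = True, fan = False

  ((rain -> (fan || !rain)) <-> (!fan || (fan && !gpu))) <-> !((fan -> !gpu)) = True
    (rain -> (fan || !rain)) <-> (!fan || (fan && !gpu)) = False
      rain -> (fan || !rain) = False
        fan || !rain = False
          !rain = False
      !fan || (fan && !gpu) = True
        !fan = True
        fan && !gpu = False
          !gpu = False
    !((fan -> !gpu)) = False
      fan -> !gpu = True
        !gpu = False
  (((!fan && rain) && !fan) || ((!armed && rain) && !fan)) -> !(((armed -> !gpu) || (gpu <-> fan))) = True
    ((!fan && rain) && !fan) || ((!armed && rain) && !fan) = True
      (!fan && rain) && !fan = True
        !fan && rain = True
          !fan = True
        !fan = True
      (!armed && rain) && !fan = False
        !armed && rain = False
          !armed = False
        !fan = True
    !(((armed -> !gpu) || (gpu <-> fan))) = True
      (armed -> !gpu) || (gpu <-> fan) = False
        armed -> !gpu = False
          !gpu = False
        gpu <-> fan = False
Both conjuncts True, so the formula holds.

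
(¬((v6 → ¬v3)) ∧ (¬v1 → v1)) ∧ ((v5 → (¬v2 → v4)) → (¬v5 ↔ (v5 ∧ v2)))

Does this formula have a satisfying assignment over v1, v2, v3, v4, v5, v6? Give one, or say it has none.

v1=T; v2=F; v3=T; v4=F; v5=T; v6=T

  ¬((v6 → ¬v3)) ∧ (¬v1 → v1) = True
    ¬((v6 → ¬v3)) = True
      v6 → ¬v3 = False
        ¬v3 = False
    ¬v1 → v1 = True
      ¬v1 = False
  (v5 → (¬v2 → v4)) → (¬v5 ↔ (v5 ∧ v2)) = True
    v5 → (¬v2 → v4) = False
      ¬v2 → v4 = False
        ¬v2 = True
    ¬v5 ↔ (v5 ∧ v2) = True
      ¬v5 = False
      v5 ∧ v2 = False
Both conjuncts True, so the formula holds.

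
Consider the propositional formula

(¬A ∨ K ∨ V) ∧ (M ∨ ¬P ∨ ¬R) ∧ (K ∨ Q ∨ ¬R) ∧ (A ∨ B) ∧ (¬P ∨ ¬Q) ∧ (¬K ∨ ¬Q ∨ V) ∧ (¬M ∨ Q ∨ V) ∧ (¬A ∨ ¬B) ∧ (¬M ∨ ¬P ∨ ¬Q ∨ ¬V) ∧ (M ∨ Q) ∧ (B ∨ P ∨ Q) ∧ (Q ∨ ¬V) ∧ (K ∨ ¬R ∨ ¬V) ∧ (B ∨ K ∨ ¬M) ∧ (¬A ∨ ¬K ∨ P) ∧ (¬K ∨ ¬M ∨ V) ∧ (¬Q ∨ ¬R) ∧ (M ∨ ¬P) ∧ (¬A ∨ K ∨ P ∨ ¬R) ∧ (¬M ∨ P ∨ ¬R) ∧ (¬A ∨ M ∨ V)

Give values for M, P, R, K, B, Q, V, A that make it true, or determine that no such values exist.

Set M = False.
  then (M ∨ Q) forces Q = True.
  then (¬Q ∨ ¬R) forces R = False.
  then (M ∨ ¬P) forces P = False.
Set K = True.
  then (¬K ∨ ¬Q ∨ V) forces V = True.
  then (¬A ∨ ¬K ∨ P) forces A = False.
  then (A ∨ B) forces B = True.
All clauses satisfied.

M=F, P=F, R=F, K=T, B=T, Q=T, V=T, A=F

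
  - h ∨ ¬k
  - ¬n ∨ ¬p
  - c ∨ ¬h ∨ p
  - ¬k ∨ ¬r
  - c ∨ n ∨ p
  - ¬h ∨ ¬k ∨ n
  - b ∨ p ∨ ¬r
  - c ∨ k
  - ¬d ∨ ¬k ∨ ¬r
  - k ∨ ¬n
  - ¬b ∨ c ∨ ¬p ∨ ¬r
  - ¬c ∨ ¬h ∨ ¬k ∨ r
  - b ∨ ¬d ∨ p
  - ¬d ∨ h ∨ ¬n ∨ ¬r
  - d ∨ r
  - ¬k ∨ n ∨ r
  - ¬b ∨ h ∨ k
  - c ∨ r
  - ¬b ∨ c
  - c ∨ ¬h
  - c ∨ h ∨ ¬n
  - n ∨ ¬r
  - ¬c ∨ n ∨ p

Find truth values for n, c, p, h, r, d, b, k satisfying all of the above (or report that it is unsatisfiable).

Set n = False.
  then (n ∨ ¬r) forces r = False.
  then (d ∨ r) forces d = True.
  then (¬k ∨ n ∨ r) forces k = False.
  then (c ∨ r) forces c = True.
  then (¬c ∨ n ∨ p) forces p = True.
Set h = True.
Set b = True.
All clauses satisfied.

n: False; c: True; p: True; h: True; r: False; d: True; b: True; k: False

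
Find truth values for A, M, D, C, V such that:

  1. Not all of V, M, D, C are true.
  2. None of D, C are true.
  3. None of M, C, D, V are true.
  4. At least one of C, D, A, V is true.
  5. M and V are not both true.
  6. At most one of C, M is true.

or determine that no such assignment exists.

A = True, M = False, D = False, C = False, V = False

  (1) {V, M, D, C}: 0/4 true — not all ✓
  (2) {D, C}: 0 true — none ✓
  (3) {M, C, D, V}: 0 true — none ✓
  (4) {C, D, A, V}: 1 true — at least one ✓
  (5) M=F, V=F — not both ✓
  (6) {C, M}: 0 true — at most one ✓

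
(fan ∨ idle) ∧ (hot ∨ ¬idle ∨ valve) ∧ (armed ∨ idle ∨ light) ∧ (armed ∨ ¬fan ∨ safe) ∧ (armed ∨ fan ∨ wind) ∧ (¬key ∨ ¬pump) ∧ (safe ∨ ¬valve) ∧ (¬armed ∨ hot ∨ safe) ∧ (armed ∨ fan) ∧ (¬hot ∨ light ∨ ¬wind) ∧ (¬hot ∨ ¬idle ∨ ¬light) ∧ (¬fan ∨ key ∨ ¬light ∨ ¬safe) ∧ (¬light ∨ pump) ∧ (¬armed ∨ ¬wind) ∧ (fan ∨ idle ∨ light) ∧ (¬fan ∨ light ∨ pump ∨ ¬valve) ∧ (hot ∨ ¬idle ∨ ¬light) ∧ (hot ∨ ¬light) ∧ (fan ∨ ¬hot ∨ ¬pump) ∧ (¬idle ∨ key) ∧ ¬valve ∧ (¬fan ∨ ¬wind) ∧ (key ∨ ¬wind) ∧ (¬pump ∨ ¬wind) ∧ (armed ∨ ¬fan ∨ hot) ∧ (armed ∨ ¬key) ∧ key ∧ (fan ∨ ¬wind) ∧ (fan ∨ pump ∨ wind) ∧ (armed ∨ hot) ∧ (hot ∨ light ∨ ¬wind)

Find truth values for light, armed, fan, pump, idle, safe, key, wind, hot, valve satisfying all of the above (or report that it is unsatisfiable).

Unit clause (¬valve) forces valve = False.
Unit clause (key) forces key = True.
In (¬key ∨ ¬pump) only ¬pump is left, so pump = False.
In (¬light ∨ pump) only ¬light is left, so light = False.
In (armed ∨ ¬key) only armed is left, so armed = True.
In (¬armed ∨ ¬wind) only ¬wind is left, so wind = False.
In (fan ∨ pump ∨ wind) only fan is left, so fan = True.
Set idle = True.
  then (hot ∨ ¬idle ∨ valve) forces hot = True.
Set safe = True.
All clauses satisfied.

light: False, armed: True, fan: True, pump: False, idle: True, safe: True, key: True, wind: False, hot: True, valve: False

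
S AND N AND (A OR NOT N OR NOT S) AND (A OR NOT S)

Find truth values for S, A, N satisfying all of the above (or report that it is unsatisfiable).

S = True, A = True, N = True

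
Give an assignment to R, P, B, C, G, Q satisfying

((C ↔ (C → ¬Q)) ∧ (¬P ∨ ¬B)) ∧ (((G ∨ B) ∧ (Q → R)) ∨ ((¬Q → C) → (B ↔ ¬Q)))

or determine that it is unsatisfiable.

R: True, P: True, B: False, C: True, G: True, Q: False

  (C ↔ (C → ¬Q)) ∧ (¬P ∨ ¬B) = True
    C ↔ (C → ¬Q) = True
      C → ¬Q = True
        ¬Q = True
    ¬P ∨ ¬B = True
      ¬P = False
      ¬B = True
  ((G ∨ B) ∧ (Q → R)) ∨ ((¬Q → C) → (B ↔ ¬Q)) = True
    (G ∨ B) ∧ (Q → R) = True
      G ∨ B = True
      Q → R = True
    (¬Q → C) → (B ↔ ¬Q) = False
      ¬Q → C = True
        ¬Q = True
      B ↔ ¬Q = False
        ¬Q = True
Both conjuncts True, so the formula holds.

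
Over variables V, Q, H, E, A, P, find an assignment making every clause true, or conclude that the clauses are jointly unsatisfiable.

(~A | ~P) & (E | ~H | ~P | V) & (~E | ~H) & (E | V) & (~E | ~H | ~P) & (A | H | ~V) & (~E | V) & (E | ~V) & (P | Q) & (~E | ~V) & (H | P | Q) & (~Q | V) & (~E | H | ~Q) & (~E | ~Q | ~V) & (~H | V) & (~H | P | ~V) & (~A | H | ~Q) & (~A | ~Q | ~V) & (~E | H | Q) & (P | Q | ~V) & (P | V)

Case V = True:
  (E | ~V) forces E = True.
  Clause (~E | ~V) is falsified — contradiction.
Case V = False:
  (E | V) forces E = True.
  Clause (~E | V) is falsified — contradiction.
Both cases fail, so the formula is unsatisfiable.

The formula is unsatisfiable.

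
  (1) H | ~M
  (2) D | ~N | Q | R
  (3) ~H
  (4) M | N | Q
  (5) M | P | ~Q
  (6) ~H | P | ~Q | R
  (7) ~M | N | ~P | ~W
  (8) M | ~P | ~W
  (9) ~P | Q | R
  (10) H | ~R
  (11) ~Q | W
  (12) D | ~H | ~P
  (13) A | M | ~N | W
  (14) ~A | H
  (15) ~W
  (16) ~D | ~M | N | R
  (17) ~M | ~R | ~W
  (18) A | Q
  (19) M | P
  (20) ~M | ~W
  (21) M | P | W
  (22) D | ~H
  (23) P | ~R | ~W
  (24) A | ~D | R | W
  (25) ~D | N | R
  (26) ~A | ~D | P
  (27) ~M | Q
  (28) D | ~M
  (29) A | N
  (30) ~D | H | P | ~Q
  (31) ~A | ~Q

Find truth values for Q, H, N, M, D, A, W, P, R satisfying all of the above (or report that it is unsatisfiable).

Unsatisfiable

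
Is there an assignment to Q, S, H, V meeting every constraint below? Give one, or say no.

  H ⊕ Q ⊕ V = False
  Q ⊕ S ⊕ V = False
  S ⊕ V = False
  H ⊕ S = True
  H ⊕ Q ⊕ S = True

No satisfying assignment exists.

Adding constraints 1, 2, 4 mod 2: every variable appears an even number of times on the left, so the left side is 0.
But the right sides sum to 1 (mod 2). 0 ≠ 1 — the system is inconsistent.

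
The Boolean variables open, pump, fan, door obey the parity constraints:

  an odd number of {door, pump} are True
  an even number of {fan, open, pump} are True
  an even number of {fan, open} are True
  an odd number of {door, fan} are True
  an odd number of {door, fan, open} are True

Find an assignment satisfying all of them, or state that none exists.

open = False; pump = False; fan = False; door = True

{door, pump}: 1 true → odd ✓
{fan, open, pump}: 0 true → even ✓
{fan, open}: 0 true → even ✓
{door, fan}: 1 true → odd ✓
{door, fan, open}: 1 true → odd ✓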